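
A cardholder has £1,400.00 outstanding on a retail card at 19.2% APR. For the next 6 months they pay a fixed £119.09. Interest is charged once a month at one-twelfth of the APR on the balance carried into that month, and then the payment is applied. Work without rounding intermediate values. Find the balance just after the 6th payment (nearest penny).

Monthly rate r = 19.2%/12 = 1.6% = 0.016.
Each month: B ← B·(1+r) − £119.09.
Month 1: interest £22.40; balance after payment £1,303.31.
Month 2: interest £20.85; balance after payment £1,205.07.
Month 3: interest £19.28; balance after payment £1,105.26.
Month 4: interest £17.68; balance after payment £1,003.86.
Month 5: interest £16.06; balance after payment £900.83.
Month 6: interest £14.41; balance after payment £796.15.

£796.15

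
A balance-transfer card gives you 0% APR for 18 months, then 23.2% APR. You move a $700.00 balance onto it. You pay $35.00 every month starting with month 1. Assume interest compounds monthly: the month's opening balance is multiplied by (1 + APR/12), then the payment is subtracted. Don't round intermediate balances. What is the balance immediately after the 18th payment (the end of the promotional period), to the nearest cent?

$70.00

Promo months 1–18 at r₀ = 0%/12 = 0; months 19+ at r₁ = 23.2%/12 = 0.0193333.
After month 18 (no interest yet): B = $700.00 − 18·$35.00 = $70.00.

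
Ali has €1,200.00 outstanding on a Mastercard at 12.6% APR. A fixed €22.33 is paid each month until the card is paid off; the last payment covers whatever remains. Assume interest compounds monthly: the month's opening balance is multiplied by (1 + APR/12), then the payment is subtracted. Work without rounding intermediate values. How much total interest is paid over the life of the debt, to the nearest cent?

Monthly rate r = 12.6%/12 = 1.05% = 0.0105.
Payoff takes n = ⌈−ln(1 − rB₀/P)/ln(1+r)⌉ = ⌈79.531⌉ = 80 payments; the last is €11.88.
Total paid = 79·€22.33 + €11.88 = €1,775.95.
Total interest = total paid − principal = €1,775.95 − €1,200.00 = €575.95.

€575.95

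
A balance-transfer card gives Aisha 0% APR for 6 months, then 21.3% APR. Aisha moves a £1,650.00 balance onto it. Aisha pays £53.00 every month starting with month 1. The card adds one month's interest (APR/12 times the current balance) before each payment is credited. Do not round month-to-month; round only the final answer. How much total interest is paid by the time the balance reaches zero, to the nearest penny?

Promo months 1–6 at r₀ = 0%/12 = 0; months 7+ at r₁ = 21.3%/12 = 0.01775.
After month 6 (no interest yet): B = £1,650.00 − 6·£53.00 = £1,332.00.
Then at r₁ with £53.00/mo: n₂ = −ln(1 − r₁·B/P)/ln(1+r₁) ≈ 33.58 → 34 more payments.
Total paid = 39·£53.00 + £30.69 = £2,097.69; interest = £2,097.69 − £1,650.00 = £447.69.

£447.69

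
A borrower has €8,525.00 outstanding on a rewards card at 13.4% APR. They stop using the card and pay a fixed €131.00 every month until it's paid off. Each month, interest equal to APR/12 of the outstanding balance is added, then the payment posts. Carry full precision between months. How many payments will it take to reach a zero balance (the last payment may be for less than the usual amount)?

117 payments

Monthly rate r = 13.4%/12 = 1.11667% = 0.0111667.
Recurrence: B ← B·(1+r) − €131.00.
Month 1: interest €95.20; balance after payment €8,489.20.
Month 2: interest €94.80; balance after payment €8,452.99.
Closed form: n = −ln(1 − rB₀/P)/ln(1+r) = −ln(0.27331)/ln(1.01117) ≈ 116.809, so the balance reaches zero during payment 117.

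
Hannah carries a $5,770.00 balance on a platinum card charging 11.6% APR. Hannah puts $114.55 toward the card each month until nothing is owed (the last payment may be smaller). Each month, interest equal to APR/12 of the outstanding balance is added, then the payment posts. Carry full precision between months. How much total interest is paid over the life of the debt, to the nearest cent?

$2,176.07

Monthly rate r = 11.6%/12 = 0.966667% = 0.00966667.
Payoff takes n = ⌈−ln(1 − rB₀/P)/ln(1+r)⌉ = ⌈69.367⌉ = 70 payments; the last is $42.12.
Total paid = 69·$114.55 + $42.12 = $7,946.07.
Total interest = total paid − principal = $7,946.07 − $5,770.00 = $2,176.07.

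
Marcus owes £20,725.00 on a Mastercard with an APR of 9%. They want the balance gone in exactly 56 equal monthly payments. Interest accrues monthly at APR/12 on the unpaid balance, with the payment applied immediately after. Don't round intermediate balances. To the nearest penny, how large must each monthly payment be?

Monthly rate r = 9%/12 = 0.75% = 0.0075.
Level-payment amortization: P = B₀·r / (1 − (1+r)^(−n)) = 20725.00·0.0075 / (1 − 1.0075^(−56)).
Denominator 1 − (1+r)^(−56) = 0.341922669.
P = 155.438 / 0.341922669 ≈ 454.60.

£454.60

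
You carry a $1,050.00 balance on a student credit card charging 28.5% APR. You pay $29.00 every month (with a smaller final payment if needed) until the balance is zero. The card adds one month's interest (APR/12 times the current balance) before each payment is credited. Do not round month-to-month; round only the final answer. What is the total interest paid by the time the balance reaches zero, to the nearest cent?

$1,378.43

Monthly rate r = 28.5%/12 = 2.375% = 0.02375.
Payoff takes n = ⌈−ln(1 − rB₀/P)/ln(1+r)⌉ = ⌈83.737⌉ = 84 payments; the last is $21.43.
Total paid = 83·$29.00 + $21.43 = $2,428.43.
Total interest = total paid − principal = $2,428.43 − $1,050.00 = $1,378.43.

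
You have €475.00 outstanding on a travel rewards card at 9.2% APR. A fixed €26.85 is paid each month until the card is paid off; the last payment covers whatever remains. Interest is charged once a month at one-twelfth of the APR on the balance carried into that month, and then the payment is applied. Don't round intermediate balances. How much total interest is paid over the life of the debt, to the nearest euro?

€37

Monthly rate r = 9.2%/12 = 0.766667% = 0.00766667.
Payoff takes n = ⌈−ln(1 − rB₀/P)/ln(1+r)⌉ = ⌈19.084⌉ = 20 payments; the last is €2.27.
Total paid = 19·€26.85 + €2.27 = €512.42.
Total interest = total paid − principal = €512.42 − €475.00 = €37.42.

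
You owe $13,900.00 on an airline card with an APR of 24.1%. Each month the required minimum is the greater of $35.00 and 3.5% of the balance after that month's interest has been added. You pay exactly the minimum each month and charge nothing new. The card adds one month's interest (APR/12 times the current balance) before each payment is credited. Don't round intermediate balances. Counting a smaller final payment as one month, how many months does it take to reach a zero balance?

Monthly rate r = 24.1%/12 = 2.00833% = 0.0200833.
While 3.5% of the post-interest balance exceeds $35.00, each month B ← (B·(1+r))·(1 − 0.035), i.e. B shrinks by the factor (1+r)·0.965 = 0.98438.
This holds for months 1–169. Entering month 170 the balance is $971.75; 3.5% of the post-interest balance is now below $35.00, so the flat $35.00 minimum applies from here.
From month 170 a fixed $35.00 at rate r clears $971.75 in 42 more payments. Total: 169 + 42 = 211 months.

211 months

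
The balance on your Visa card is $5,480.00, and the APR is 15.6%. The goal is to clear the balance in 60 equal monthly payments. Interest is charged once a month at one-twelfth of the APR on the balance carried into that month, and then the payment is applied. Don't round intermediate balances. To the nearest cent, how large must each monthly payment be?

Monthly rate r = 15.6%/12 = 1.3% = 0.013.
Level-payment amortization: P = B₀·r / (1 − (1+r)^(−n)) = 5480.00·0.013 / (1 − 1.013^(−60)).
Denominator 1 − (1+r)^(−60) = 0.539284018.
P = 71.24 / 0.539284018 ≈ 132.10.

$132.10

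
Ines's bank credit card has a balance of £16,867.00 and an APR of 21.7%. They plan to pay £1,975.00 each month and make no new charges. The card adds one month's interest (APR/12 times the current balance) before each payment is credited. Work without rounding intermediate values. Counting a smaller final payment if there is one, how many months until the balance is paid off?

10 payments

Monthly rate r = 21.7%/12 = 1.80833% = 0.0180833.
Recurrence: B ← B·(1+r) − £1,975.00.
Month 1: interest £305.01; balance after payment £15,197.01.
Month 2: interest £274.81; balance after payment £13,496.82.
Closed form: n = −ln(1 − rB₀/P)/ln(1+r) = −ln(0.84556)/ln(1.01808) ≈ 9.360, so the balance reaches zero during payment 10.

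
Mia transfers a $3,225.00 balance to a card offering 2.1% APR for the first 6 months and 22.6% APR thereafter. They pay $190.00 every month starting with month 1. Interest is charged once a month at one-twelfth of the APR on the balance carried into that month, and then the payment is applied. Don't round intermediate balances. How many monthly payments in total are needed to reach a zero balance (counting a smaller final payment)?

19 months

Promo months 1–6 at r₀ = 2.1%/12 = 0.00175; months 7+ at r₁ = 22.6%/12 = 0.0188333.
After month 6: iterate B ← B·(1+r₀) − $190.00 for 6 months → $2,114.01.
Then at r₁ with $190.00/mo: n₂ = −ln(1 − r₁·B/P)/ln(1+r₁) ≈ 12.60 → 13 more payments.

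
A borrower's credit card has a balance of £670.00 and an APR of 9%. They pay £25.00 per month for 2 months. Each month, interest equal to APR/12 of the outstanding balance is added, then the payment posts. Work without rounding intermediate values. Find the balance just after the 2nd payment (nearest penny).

£629.90

Monthly rate r = 9%/12 = 0.75% = 0.0075.
Each month: B ← B·(1+r) − £25.00.
Month 1: interest £5.02; balance after payment £650.02.
Month 2: interest £4.88; balance after payment £629.90.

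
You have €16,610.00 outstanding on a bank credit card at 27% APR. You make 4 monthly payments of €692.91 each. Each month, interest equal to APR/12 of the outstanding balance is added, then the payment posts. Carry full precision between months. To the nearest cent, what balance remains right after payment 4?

Monthly rate r = 27%/12 = 2.25% = 0.0225.
Each month: B ← B·(1+r) − €692.91.
Month 1: interest €373.72; balance after payment €16,290.81.
Month 2: interest €366.54; balance after payment €15,964.45.
Month 3: interest €359.20; balance after payment €15,630.74.
Month 4: interest €351.69; balance after payment €15,289.52.

€15,289.52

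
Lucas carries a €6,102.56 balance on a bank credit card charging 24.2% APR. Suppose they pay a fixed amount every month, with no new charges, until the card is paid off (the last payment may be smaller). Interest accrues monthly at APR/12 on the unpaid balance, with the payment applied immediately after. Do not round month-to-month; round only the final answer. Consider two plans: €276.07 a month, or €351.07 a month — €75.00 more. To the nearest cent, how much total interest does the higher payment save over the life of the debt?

€571.06

Monthly rate r = 24.2%/12 = 2.01667% = 0.0201667.
At €276.07/mo: n = ⌈−ln(1 − rB₀/P)/ln(1+r)⌉ = 30 payments (last €155.42); total interest = total paid − €6,102.56 = €2,058.89.
At €351.07/mo: 22 payments (last €217.92); total interest €1,487.83.
Interest saved = €2,058.89 − €1,487.83 = €571.06.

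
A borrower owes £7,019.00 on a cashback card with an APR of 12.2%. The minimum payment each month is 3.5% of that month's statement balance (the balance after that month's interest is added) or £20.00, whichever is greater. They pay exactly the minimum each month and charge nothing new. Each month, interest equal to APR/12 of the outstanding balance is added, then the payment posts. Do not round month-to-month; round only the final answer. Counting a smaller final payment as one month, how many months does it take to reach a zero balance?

133 months

Monthly rate r = 12.2%/12 = 1.01667% = 0.0101667.
While 3.5% of the post-interest balance exceeds £20.00, each month B ← (B·(1+r))·(1 − 0.035), i.e. B shrinks by the factor (1+r)·0.965 = 0.97481.
This holds for months 1–99. Entering month 100 the balance is £561.55; 3.5% of the post-interest balance is now below £20.00, so the flat £20.00 minimum applies from here.
From month 100 a fixed £20.00 at rate r clears £561.55 in 34 more payments. Total: 99 + 34 = 133 months.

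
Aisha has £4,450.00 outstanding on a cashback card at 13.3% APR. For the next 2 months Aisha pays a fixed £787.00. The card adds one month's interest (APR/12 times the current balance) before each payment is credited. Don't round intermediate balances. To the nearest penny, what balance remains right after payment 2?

£2,966.47

Monthly rate r = 13.3%/12 = 1.10833% = 0.0110833.
Each month: B ← B·(1+r) − £787.00.
Month 1: interest £49.32; balance after payment £3,712.32.
Month 2: interest £41.14; balance after payment £2,966.47.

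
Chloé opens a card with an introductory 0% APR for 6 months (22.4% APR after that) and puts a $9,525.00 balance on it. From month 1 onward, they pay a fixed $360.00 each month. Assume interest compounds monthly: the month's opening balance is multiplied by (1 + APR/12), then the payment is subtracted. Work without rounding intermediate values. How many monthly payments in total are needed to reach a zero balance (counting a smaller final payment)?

Promo months 1–6 at r₀ = 0%/12 = 0; months 7+ at r₁ = 22.4%/12 = 0.0186667.
After month 6 (no interest yet): B = $9,525.00 − 6·$360.00 = $7,365.00.
Then at r₁ with $360.00/mo: n₂ = −ln(1 − r₁·B/P)/ln(1+r₁) ≈ 26.01 → 27 more payments.

33 payments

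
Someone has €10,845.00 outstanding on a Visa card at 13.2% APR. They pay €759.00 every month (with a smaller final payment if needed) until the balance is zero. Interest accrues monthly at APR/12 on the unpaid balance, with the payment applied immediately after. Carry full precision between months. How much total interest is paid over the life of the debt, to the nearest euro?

€1,019

Monthly rate r = 13.2%/12 = 1.1% = 0.011.
Payoff takes n = ⌈−ln(1 − rB₀/P)/ln(1+r)⌉ = ⌈15.630⌉ = 16 payments; the last is €479.37.
Total paid = 15·€759.00 + €479.37 = €11,864.37.
Total interest = total paid − principal = €11,864.37 − €10,845.00 = €1,019.37.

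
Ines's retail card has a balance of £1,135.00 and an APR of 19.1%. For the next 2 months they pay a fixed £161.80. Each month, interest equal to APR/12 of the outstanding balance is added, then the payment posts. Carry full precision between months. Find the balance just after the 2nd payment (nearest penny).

£845.24

Monthly rate r = 19.1%/12 = 1.59167% = 0.0159167.
Each month: B ← B·(1+r) − £161.80.
Month 1: interest £18.07; balance after payment £991.27.
Month 2: interest £15.78; balance after payment £845.24.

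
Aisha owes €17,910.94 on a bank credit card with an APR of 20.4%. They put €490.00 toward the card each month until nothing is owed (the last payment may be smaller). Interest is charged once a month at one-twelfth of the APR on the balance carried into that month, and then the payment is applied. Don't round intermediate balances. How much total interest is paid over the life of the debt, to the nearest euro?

Monthly rate r = 20.4%/12 = 1.7% = 0.017.
Payoff takes n = ⌈−ln(1 − rB₀/P)/ln(1+r)⌉ = ⌈57.618⌉ = 58 payments; the last is €303.84.
Total paid = 57·€490.00 + €303.84 = €28,233.84.
Total interest = total paid − principal = €28,233.84 − €17,910.94 = €10,322.90.

€10,323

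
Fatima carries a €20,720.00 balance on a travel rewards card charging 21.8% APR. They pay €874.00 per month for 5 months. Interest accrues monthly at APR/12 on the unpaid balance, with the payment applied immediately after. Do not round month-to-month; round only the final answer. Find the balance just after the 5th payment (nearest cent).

€18,140.01

Monthly rate r = 21.8%/12 = 1.81667% = 0.0181667.
Each month: B ← B·(1+r) − €874.00.
Month 1: interest €376.41; balance after payment €20,222.41.
Month 2: interest €367.37; balance after payment €19,715.79.
Month 3: interest €358.17; balance after payment €19,199.96.
Month 4: interest €348.80; balance after payment €18,674.76.
Month 5: interest €339.26; balance after payment €18,140.01.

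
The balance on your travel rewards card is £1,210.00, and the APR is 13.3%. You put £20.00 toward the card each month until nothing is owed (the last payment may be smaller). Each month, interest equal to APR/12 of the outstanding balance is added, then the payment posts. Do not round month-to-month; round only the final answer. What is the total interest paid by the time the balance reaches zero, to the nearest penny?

£804.66

Monthly rate r = 13.3%/12 = 1.10833% = 0.0110833.
Payoff takes n = ⌈−ln(1 − rB₀/P)/ln(1+r)⌉ = ⌈100.732⌉ = 101 payments; the last is £14.66.
Total paid = 100·£20.00 + £14.66 = £2,014.66.
Total interest = total paid − principal = £2,014.66 − £1,210.00 = £804.66.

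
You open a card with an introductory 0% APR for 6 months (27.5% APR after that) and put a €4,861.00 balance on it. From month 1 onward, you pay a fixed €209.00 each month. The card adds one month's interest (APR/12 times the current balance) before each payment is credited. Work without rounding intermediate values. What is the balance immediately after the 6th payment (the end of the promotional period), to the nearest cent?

€3,607.00

Promo months 1–6 at r₀ = 0%/12 = 0; months 7+ at r₁ = 27.5%/12 = 0.0229167.
After month 6 (no interest yet): B = €4,861.00 − 6·€209.00 = €3,607.00.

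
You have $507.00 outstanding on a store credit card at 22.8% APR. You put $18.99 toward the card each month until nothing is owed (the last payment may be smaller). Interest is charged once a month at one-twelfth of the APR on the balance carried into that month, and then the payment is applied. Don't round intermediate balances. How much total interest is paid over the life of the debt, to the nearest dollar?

Monthly rate r = 22.8%/12 = 1.9% = 0.019.
Payoff takes n = ⌈−ln(1 − rB₀/P)/ln(1+r)⌉ = ⌈37.605⌉ = 38 payments; the last is $11.53.
Total paid = 37·$18.99 + $11.53 = $714.16.
Total interest = total paid − principal = $714.16 − $507.00 = $207.16.

$207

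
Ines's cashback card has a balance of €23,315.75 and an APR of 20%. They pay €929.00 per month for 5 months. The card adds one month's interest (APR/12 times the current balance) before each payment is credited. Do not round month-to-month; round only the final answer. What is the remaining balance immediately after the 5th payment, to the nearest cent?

Monthly rate r = 20%/12 = 1.66667% = 0.0166667.
Each month: B ← B·(1+r) − €929.00.
Month 1: interest €388.60; balance after payment €22,775.35.
Month 2: interest €379.59; balance after payment €22,225.93.
Month 3: interest €370.43; balance after payment €21,667.37.
Month 4: interest €361.12; balance after payment €21,099.49.
Month 5: interest €351.66; balance after payment €20,522.15.

€20,522.15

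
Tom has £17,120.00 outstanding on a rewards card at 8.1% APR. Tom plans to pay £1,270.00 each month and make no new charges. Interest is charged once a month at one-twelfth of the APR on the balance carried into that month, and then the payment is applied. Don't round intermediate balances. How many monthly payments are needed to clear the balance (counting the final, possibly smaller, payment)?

Monthly rate r = 8.1%/12 = 0.675% = 0.00675.
Recurrence: B ← B·(1+r) − £1,270.00.
Month 1: interest £115.56; balance after payment £15,965.56.
Month 2: interest £107.77; balance after payment £14,803.33.
Closed form: n = −ln(1 − rB₀/P)/ln(1+r) = −ln(0.90901)/ln(1.00675) ≈ 14.181, so the balance reaches zero during payment 15.

15 payments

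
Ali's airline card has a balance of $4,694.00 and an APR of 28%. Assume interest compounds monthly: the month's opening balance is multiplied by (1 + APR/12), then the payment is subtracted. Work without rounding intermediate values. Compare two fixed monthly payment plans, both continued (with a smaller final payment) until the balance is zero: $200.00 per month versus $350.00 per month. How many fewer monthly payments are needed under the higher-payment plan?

Monthly rate r = 28%/12 = 2.33333% = 0.0233333.
At $200.00/mo: n = ⌈−ln(1 − rB₀/P)/ln(1+r)⌉ = 35 payments (last $78.96); total interest = total paid − $4,694.00 = $2,184.96.
At $350.00/mo: 17 payments (last $96.09); total interest $1,002.09.
Payments saved = 35 − 17 = 18.

18 fewer payments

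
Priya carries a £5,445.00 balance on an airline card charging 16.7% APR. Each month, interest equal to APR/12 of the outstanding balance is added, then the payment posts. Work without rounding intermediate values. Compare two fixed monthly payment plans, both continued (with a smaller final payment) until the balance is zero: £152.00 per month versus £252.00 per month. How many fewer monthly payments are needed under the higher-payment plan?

Monthly rate r = 16.7%/12 = 1.39167% = 0.0139167.
At £152.00/mo: n = ⌈−ln(1 − rB₀/P)/ln(1+r)⌉ = 50 payments (last £142.95); total interest = total paid − £5,445.00 = £2,145.95.
At £252.00/mo: 26 payments (last £221.84); total interest £1,076.84.
Payments saved = 50 − 26 = 24.

24 fewer payments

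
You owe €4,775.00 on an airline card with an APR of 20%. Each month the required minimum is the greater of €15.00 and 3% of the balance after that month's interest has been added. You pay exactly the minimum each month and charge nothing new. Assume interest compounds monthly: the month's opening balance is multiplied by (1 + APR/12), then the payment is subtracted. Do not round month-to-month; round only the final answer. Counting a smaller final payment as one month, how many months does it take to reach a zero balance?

212 months

Monthly rate r = 20%/12 = 1.66667% = 0.0166667.
While 3% of the post-interest balance exceeds €15.00, each month B ← (B·(1+r))·(1 − 0.03), i.e. B shrinks by the factor (1+r)·0.97 = 0.98617.
This holds for months 1–164. Entering month 165 the balance is €486.21; 3% of the post-interest balance is now below €15.00, so the flat €15.00 minimum applies from here.
From month 165 a fixed €15.00 at rate r clears €486.21 in 48 more payments. Total: 164 + 48 = 212 months.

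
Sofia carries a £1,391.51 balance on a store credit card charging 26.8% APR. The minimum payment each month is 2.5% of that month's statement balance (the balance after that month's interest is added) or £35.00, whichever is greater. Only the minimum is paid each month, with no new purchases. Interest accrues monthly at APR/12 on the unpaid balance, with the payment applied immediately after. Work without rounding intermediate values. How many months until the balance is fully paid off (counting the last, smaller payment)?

Monthly rate r = 26.8%/12 = 2.23333% = 0.0223333.
While 2.5% of the post-interest balance exceeds £35.00, each month B ← (B·(1+r))·(1 − 0.025), i.e. B shrinks by the factor (1+r)·0.975 = 0.99677.
This holds for months 1–5. Entering month 6 the balance is £1,369.22; 2.5% of the post-interest balance is now below £35.00, so the flat £35.00 minimum applies from here.
From month 6 a fixed £35.00 at rate r clears £1,369.22 in 94 more payments. Total: 5 + 94 = 99 months.

99 months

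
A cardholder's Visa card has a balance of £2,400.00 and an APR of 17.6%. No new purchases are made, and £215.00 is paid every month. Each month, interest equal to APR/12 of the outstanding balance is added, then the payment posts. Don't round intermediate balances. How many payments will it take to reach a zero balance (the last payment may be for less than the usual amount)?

Monthly rate r = 17.6%/12 = 1.46667% = 0.0146667.
Recurrence: B ← B·(1+r) − £215.00.
Month 1: interest £35.20; balance after payment £2,220.20.
Month 2: interest £32.56; balance after payment £2,037.76.
Closed form: n = −ln(1 − rB₀/P)/ln(1+r) = −ln(0.83628)/ln(1.01467) ≈ 12.280, so the balance reaches zero during payment 13.

13 months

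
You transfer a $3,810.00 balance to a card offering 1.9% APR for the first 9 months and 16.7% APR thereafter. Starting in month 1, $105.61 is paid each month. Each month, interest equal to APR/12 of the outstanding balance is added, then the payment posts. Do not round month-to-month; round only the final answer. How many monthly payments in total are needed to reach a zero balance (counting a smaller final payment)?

44 payments

Promo months 1–9 at r₀ = 1.9%/12 = 0.00158333; months 10+ at r₁ = 16.7%/12 = 0.0139167.
After month 9: iterate B ← B·(1+r₀) − $105.61 for 9 months → $2,908.11.
Then at r₁ with $105.61/mo: n₂ = −ln(1 − r₁·B/P)/ln(1+r₁) ≈ 34.96 → 35 more payments.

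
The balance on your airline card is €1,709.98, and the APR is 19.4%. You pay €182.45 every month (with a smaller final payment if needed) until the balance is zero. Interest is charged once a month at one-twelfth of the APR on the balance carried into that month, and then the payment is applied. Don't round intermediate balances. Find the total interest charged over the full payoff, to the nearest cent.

€159.55

Monthly rate r = 19.4%/12 = 1.61667% = 0.0161667.
Payoff takes n = ⌈−ln(1 − rB₀/P)/ln(1+r)⌉ = ⌈10.245⌉ = 11 payments; the last is €45.03.
Total paid = 10·€182.45 + €45.03 = €1,869.53.
Total interest = total paid − principal = €1,869.53 − €1,709.98 = €159.55.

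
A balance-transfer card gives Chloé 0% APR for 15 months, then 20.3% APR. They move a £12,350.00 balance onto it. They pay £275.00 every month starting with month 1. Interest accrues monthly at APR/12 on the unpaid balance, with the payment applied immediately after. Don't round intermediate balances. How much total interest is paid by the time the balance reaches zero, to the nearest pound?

Promo months 1–15 at r₀ = 0%/12 = 0; months 16+ at r₁ = 20.3%/12 = 0.0169167.
After month 15 (no interest yet): B = £12,350.00 − 15·£275.00 = £8,225.00.
Then at r₁ with £275.00/mo: n₂ = −ln(1 − r₁·B/P)/ln(1+r₁) ≈ 42.03 → 43 more payments.
Total paid = 57·£275.00 + £9.68 = £15,684.68; interest = £15,684.68 − £12,350.00 = £3,334.68.

£3,335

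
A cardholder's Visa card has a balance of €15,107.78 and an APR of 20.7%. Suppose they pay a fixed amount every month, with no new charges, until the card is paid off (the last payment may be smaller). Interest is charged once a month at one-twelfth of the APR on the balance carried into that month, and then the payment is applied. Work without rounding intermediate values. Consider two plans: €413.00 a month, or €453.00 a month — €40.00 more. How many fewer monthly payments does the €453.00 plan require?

Monthly rate r = 20.7%/12 = 1.725% = 0.01725.
At €413.00/mo: n = ⌈−ln(1 − rB₀/P)/ln(1+r)⌉ = 59 payments (last €122.22); total interest = total paid − €15,107.78 = €8,968.44.
At €453.00/mo: 51 payments (last €32.52); total interest €7,574.74.
Payments saved = 59 − 51 = 8.

8 fewer payments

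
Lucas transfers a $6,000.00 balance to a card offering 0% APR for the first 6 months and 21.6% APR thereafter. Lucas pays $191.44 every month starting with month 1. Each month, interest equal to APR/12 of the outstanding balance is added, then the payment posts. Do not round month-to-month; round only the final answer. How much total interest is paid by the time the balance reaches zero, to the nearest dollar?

Promo months 1–6 at r₀ = 0%/12 = 0; months 7+ at r₁ = 21.6%/12 = 0.018.
After month 6 (no interest yet): B = $6,000.00 − 6·$191.44 = $4,851.36.
Then at r₁ with $191.44/mo: n₂ = −ln(1 − r₁·B/P)/ln(1+r₁) ≈ 34.14 → 35 more payments.
Total paid = 40·$191.44 + $27.21 = $7,684.81; interest = $7,684.81 − $6,000.00 = $1,684.81.

$1,685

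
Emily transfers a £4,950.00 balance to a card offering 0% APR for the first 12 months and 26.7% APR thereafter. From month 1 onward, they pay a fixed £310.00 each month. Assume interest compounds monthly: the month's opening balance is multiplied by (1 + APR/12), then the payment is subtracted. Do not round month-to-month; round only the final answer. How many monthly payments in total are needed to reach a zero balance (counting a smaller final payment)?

17 months

Promo months 1–12 at r₀ = 0%/12 = 0; months 13+ at r₁ = 26.7%/12 = 0.02225.
After month 12 (no interest yet): B = £4,950.00 − 12·£310.00 = £1,230.00.
Then at r₁ with £310.00/mo: n₂ = −ln(1 − r₁·B/P)/ln(1+r₁) ≈ 4.20 → 5 more payments.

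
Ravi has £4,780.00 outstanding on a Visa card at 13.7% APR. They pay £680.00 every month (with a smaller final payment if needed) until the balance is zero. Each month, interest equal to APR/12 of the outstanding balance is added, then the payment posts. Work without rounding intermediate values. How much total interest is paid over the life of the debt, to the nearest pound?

£232

Monthly rate r = 13.7%/12 = 1.14167% = 0.0114167.
Payoff takes n = ⌈−ln(1 − rB₀/P)/ln(1+r)⌉ = ⌈7.369⌉ = 8 payments; the last is £252.01.
Total paid = 7·£680.00 + £252.01 = £5,012.01.
Total interest = total paid − principal = £5,012.01 − £4,780.00 = £232.01.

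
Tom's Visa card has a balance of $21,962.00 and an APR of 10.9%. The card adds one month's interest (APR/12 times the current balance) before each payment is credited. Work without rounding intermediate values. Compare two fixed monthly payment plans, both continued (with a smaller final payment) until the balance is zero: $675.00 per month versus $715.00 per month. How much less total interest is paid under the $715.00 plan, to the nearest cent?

$284.79

Monthly rate r = 10.9%/12 = 0.908333% = 0.00908333.
At $675.00/mo: n = ⌈−ln(1 − rB₀/P)/ln(1+r)⌉ = 39 payments (last $501.66); total interest = total paid − $21,962.00 = $4,189.66.
At $715.00/mo: 37 payments (last $126.87); total interest $3,904.87.
Interest saved = $4,189.66 − $3,904.87 = $284.79.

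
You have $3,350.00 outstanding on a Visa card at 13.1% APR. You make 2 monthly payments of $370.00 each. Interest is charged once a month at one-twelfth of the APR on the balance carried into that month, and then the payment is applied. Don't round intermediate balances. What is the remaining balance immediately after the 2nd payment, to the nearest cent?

Monthly rate r = 13.1%/12 = 1.09167% = 0.0109167.
Each month: B ← B·(1+r) − $370.00.
Month 1: interest $36.57; balance after payment $3,016.57.
Month 2: interest $32.93; balance after payment $2,679.50.

$2,679.50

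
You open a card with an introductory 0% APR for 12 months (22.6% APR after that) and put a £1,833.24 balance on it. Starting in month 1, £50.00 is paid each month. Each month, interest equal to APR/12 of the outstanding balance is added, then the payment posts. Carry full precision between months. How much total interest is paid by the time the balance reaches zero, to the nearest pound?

£441

Promo months 1–12 at r₀ = 0%/12 = 0; months 13+ at r₁ = 22.6%/12 = 0.0188333.
After month 12 (no interest yet): B = £1,833.24 − 12·£50.00 = £1,233.24.
Then at r₁ with £50.00/mo: n₂ = −ln(1 − r₁·B/P)/ln(1+r₁) ≈ 33.48 → 34 more payments.
Total paid = 45·£50.00 + £23.89 = £2,273.89; interest = £2,273.89 − £1,833.24 = £440.65.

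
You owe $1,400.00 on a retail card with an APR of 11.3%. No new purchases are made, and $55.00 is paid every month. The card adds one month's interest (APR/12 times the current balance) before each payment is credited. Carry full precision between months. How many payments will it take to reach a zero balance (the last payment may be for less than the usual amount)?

30 months

Monthly rate r = 11.3%/12 = 0.941667% = 0.00941667.
Recurrence: B ← B·(1+r) − $55.00.
Month 1: interest $13.18; balance after payment $1,358.18.
Month 2: interest $12.79; balance after payment $1,315.97.
Closed form: n = −ln(1 − rB₀/P)/ln(1+r) = −ln(0.7603)/ln(1.00942) ≈ 29.238, so the balance reaches zero during payment 30.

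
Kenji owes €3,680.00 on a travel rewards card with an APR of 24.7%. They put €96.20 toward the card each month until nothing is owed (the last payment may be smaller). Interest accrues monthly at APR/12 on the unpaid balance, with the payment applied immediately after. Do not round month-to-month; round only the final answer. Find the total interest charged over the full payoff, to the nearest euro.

Monthly rate r = 24.7%/12 = 2.05833% = 0.0205833.
Payoff takes n = ⌈−ln(1 − rB₀/P)/ln(1+r)⌉ = ⌈75.992⌉ = 76 payments; the last is €95.42.
Total paid = 75·€96.20 + €95.42 = €7,310.42.
Total interest = total paid − principal = €7,310.42 − €3,680.00 = €3,630.42.

€3,630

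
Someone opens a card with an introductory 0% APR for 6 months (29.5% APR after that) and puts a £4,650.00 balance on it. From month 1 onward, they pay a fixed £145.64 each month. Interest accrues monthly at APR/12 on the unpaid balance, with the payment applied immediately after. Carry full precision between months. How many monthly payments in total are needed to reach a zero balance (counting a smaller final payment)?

Promo months 1–6 at r₀ = 0%/12 = 0; months 7+ at r₁ = 29.5%/12 = 0.0245833.
After month 6 (no interest yet): B = £4,650.00 − 6·£145.64 = £3,776.16.
Then at r₁ with £145.64/mo: n₂ = −ln(1 − r₁·B/P)/ln(1+r₁) ≈ 41.77 → 42 more payments.

48 payments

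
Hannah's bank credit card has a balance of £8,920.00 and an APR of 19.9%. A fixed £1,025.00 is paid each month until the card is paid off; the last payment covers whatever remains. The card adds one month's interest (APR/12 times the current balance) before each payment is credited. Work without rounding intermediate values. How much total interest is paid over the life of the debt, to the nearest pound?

Monthly rate r = 19.9%/12 = 1.65833% = 0.0165833.
Payoff takes n = ⌈−ln(1 − rB₀/P)/ln(1+r)⌉ = ⌈9.476⌉ = 10 payments; the last is £489.91.
Total paid = 9·£1,025.00 + £489.91 = £9,714.91.
Total interest = total paid − principal = £9,714.91 − £8,920.00 = £794.91.

£795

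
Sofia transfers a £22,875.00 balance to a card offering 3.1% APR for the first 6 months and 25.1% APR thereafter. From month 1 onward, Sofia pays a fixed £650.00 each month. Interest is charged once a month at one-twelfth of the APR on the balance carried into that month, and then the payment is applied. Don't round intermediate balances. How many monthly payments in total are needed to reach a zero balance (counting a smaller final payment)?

Promo months 1–6 at r₀ = 3.1%/12 = 0.00258333; months 7+ at r₁ = 25.1%/12 = 0.0209167.
After month 6: iterate B ← B·(1+r₀) − £650.00 for 6 months → £19,306.59.
Then at r₁ with £650.00/mo: n₂ = −ln(1 − r₁·B/P)/ln(1+r₁) ≈ 46.90 → 47 more payments.

53 payments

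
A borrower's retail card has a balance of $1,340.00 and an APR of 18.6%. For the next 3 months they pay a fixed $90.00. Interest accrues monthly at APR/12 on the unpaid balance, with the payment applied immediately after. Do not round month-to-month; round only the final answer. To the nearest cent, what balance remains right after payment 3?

$1,129.07

Monthly rate r = 18.6%/12 = 1.55% = 0.0155.
Each month: B ← B·(1+r) − $90.00.
Month 1: interest $20.77; balance after payment $1,270.77.
Month 2: interest $19.70; balance after payment $1,200.47.
Month 3: interest $18.61; balance after payment $1,129.07.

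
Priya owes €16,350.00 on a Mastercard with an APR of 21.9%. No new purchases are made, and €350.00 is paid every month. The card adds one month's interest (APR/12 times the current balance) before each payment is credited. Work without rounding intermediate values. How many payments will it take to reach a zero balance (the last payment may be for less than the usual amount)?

Monthly rate r = 21.9%/12 = 1.825% = 0.01825.
Recurrence: B ← B·(1+r) − €350.00.
Month 1: interest €298.39; balance after payment €16,298.39.
Month 2: interest €297.45; balance after payment €16,245.83.
Closed form: n = −ln(1 − rB₀/P)/ln(1+r) = −ln(0.14746)/ln(1.01825) ≈ 105.840, so the balance reaches zero during payment 106.

106 payments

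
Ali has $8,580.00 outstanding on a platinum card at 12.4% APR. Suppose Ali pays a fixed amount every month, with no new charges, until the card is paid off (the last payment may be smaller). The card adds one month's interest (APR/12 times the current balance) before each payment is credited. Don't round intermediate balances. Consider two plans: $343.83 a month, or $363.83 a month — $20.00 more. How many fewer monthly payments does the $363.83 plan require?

2 fewer payments

Monthly rate r = 12.4%/12 = 1.03333% = 0.0103333.
At $343.83/mo: n = ⌈−ln(1 − rB₀/P)/ln(1+r)⌉ = 30 payments (last $2.97); total interest = total paid − $8,580.00 = $1,394.04.
At $363.83/mo: 28 payments (last $61.46); total interest $1,304.87.
Payments saved = 30 − 28 = 2.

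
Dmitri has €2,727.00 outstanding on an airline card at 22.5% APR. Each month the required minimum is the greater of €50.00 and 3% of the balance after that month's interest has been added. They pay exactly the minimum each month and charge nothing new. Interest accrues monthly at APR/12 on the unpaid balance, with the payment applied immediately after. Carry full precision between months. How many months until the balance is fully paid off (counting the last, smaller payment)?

Monthly rate r = 22.5%/12 = 1.875% = 0.01875.
While 3% of the post-interest balance exceeds €50.00, each month B ← (B·(1+r))·(1 − 0.03), i.e. B shrinks by the factor (1+r)·0.97 = 0.98819.
This holds for months 1–43. Entering month 44 the balance is €1,635.98; 3% of the post-interest balance is now below €50.00, so the flat €50.00 minimum applies from here.
From month 44 a fixed €50.00 at rate r clears €1,635.98 in 52 more payments. Total: 43 + 52 = 95 months.

95 months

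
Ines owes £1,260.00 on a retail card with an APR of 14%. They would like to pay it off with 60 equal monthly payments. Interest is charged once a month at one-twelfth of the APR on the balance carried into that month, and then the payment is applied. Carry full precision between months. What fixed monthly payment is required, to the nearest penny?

£29.32

Monthly rate r = 14%/12 = 1.16667% = 0.0116667.
Level-payment amortization: P = B₀·r / (1 − (1+r)^(−n)) = 1260.00·0.0116667 / (1 − 1.01167^(−60)).
Denominator 1 − (1+r)^(−60) = 0.501398525.
P = 14.7 / 0.501398525 ≈ 29.32.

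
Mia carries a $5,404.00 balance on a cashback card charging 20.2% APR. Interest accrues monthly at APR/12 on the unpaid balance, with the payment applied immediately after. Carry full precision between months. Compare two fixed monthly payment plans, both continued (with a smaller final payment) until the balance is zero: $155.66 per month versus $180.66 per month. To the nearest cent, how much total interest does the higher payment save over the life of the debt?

Monthly rate r = 20.2%/12 = 1.68333% = 0.0168333.
At $155.66/mo: n = ⌈−ln(1 − rB₀/P)/ln(1+r)⌉ = 53 payments (last $93.36); total interest = total paid − $5,404.00 = $2,783.68.
At $180.66/mo: 42 payments (last $171.13); total interest $2,174.19.
Interest saved = $2,783.68 − $2,174.19 = $609.49.

$609.49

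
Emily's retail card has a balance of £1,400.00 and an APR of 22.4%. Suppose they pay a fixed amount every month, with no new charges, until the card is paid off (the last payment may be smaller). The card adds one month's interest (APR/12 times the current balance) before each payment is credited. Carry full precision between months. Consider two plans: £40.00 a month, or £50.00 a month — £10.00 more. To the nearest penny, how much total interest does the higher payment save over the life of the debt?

£291.97

Monthly rate r = 22.4%/12 = 1.86667% = 0.0186667.
At £40.00/mo: n = ⌈−ln(1 − rB₀/P)/ln(1+r)⌉ = 58 payments (last £11.32); total interest = total paid − £1,400.00 = £891.32.
At £50.00/mo: 40 payments (last £49.35); total interest £599.35.
Interest saved = £891.32 − £599.35 = £291.97.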